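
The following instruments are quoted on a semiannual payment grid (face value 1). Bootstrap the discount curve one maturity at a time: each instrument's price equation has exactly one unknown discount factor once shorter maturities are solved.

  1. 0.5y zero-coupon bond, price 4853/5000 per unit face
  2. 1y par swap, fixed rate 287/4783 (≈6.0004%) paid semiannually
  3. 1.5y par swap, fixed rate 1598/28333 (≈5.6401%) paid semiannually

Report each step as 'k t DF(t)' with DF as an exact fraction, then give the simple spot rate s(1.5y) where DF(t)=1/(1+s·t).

step 1 [0.5y] zero: DF = P = 4853/5000 ≈ 0.970600
step 2 [1y] swap r/2=287/9566: DF=(1 − 287/9566·(0.970600))/(1+287/9566) = 4713/5000 ≈ 0.942600
step 3 [1.5y] swap r/2=799/28333: DF=(1 − 799/28333·(0.970600+0.942600))/(1+799/28333) = 9201/10000 ≈ 0.920100

1 1/2 4853/5000
2 1 4713/5000
3 3/2 9201/10000
s(1.5y) = (1/(9201/10000) − 1)/(3/2) = 1598/27603 ≈ 5.7892%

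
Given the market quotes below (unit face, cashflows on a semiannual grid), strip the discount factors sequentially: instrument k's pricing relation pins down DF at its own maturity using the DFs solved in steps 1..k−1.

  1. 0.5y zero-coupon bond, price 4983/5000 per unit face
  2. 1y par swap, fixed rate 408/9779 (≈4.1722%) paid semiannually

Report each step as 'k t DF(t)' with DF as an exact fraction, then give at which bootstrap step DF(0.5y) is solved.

step 1 [0.5y] zero: DF = P = 4983/5000 ≈ 0.996600
step 2 [1y] swap r/2=204/9779: DF=(1 − 204/9779·(0.996600))/(1+204/9779) = 1199/1250 ≈ 0.959200

1 1/2 4983/5000
2 1 1199/1250
DF(0.5y) is solved at step 1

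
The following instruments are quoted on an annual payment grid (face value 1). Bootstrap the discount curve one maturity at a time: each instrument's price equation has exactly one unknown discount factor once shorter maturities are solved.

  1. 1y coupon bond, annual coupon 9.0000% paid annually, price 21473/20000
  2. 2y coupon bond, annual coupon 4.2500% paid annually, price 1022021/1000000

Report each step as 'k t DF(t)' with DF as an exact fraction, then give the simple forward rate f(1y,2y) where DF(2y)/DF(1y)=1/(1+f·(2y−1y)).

1 1 197/200
2 2 4701/5000
f(1y,2y) = ((197/200)/(4701/5000) − 1)/(1) = 224/4701 ≈ 4.7649%

step 1 [1y] bond c/1=9/100: DF=(21473/20000 − 9/100·(0))/(1+9/100) = 197/200 ≈ 0.985000
step 2 [2y] bond c/1=17/400: DF=(1022021/1000000 − 17/400·(0.985000))/(1+17/400) = 4701/5000 ≈ 0.940200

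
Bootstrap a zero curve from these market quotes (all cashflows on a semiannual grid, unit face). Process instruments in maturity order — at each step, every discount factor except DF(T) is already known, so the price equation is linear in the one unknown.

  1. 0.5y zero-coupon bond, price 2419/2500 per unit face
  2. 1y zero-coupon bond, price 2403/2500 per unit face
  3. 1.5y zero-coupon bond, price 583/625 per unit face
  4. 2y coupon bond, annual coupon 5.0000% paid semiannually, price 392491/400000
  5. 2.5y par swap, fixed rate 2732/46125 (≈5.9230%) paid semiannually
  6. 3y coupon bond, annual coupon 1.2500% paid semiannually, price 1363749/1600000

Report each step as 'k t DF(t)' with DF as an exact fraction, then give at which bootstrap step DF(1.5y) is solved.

1 1/2 2419/2500
2 1 2403/2500
3 3/2 583/625
4 2 71/80
5 5/2 4317/5000
6 3 1023/1250
DF(1.5y) is solved at step 3

step 1 [0.5y] zero: DF = P = 2419/2500 ≈ 0.967600
step 2 [1y] zero: DF = P = 2403/2500 ≈ 0.961200
step 3 [1.5y] zero: DF = P = 583/625 ≈ 0.932800
step 4 [2y] bond c/2=1/40: DF=(392491/400000 − 1/40·(0.967600+0.961200+0.932800))/(1+1/40) = 71/80 ≈ 0.887500
step 5 [2.5y] swap r/2=1366/46125: DF=(1 − 1366/46125·(0.967600+0.961200+0.932800+0.887500))/(1+1366/46125) = 4317/5000 ≈ 0.863400
step 6 [3y] bond c/2=1/160: DF=(1363749/1600000 − 1/160·(0.967600+0.961200+0.932800+0.887500+0.863400))/(1+1/160) = 1023/1250 ≈ 0.818400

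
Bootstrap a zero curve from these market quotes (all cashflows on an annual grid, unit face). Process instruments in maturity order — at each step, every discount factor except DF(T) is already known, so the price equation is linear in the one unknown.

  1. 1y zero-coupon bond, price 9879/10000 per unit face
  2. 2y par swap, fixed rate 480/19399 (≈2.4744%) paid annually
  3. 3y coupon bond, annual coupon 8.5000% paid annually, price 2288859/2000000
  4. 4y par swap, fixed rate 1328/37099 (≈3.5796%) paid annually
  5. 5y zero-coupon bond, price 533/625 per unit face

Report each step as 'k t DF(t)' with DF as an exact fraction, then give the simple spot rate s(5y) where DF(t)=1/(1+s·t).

1 1 9879/10000
2 2 119/125
3 3 2257/2500
4 4 542/625
5 5 533/625
s(5y) = (1/(533/625) − 1)/(5) = 92/2665 ≈ 3.4522%

step 1 [1y] zero: DF = P = 9879/10000 ≈ 0.987900
step 2 [2y] swap r/1=480/19399: DF=(1 − 480/19399·(0.987900))/(1+480/19399) = 119/125 ≈ 0.952000
step 3 [3y] bond c/1=17/200: DF=(2288859/2000000 − 17/200·(0.987900+0.952000))/(1+17/200) = 2257/2500 ≈ 0.902800
step 4 [4y] swap r/1=1328/37099: DF=(1 − 1328/37099·(0.987900+0.952000+0.902800))/(1+1328/37099) = 542/625 ≈ 0.867200
step 5 [5y] zero: DF = P = 533/625 ≈ 0.852800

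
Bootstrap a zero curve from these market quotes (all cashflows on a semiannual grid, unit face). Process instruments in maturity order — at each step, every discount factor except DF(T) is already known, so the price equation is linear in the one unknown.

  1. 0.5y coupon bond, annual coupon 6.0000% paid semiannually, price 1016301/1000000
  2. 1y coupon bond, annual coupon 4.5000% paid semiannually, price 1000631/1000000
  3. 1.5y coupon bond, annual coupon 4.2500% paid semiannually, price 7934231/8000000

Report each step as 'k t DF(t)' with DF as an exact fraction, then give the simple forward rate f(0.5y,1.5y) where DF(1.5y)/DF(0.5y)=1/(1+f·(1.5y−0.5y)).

step 1 [0.5y] bond c/2=3/100: DF=(1016301/1000000 − 3/100·(0))/(1+3/100) = 9867/10000 ≈ 0.986700
step 2 [1y] bond c/2=9/400: DF=(1000631/1000000 − 9/400·(0.986700))/(1+9/400) = 9569/10000 ≈ 0.956900
step 3 [1.5y] bond c/2=17/800: DF=(7934231/8000000 − 17/800·(0.986700+0.956900))/(1+17/800) = 9307/10000 ≈ 0.930700

1 1/2 9867/10000
2 1 9569/10000
3 3/2 9307/10000
f(0.5y,1.5y) = ((9867/10000)/(9307/10000) − 1)/(1) = 560/9307 ≈ 6.0170%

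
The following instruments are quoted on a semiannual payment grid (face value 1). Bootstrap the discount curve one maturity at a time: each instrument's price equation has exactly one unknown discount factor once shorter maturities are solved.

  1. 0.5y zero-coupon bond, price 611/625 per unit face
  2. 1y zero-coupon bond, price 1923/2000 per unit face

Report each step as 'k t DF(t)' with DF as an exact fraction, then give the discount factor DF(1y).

1 1/2 611/625
2 1 1923/2000
DF(1y) = 1923/2000 ≈ 0.961500

step 1 [0.5y] zero: DF = P = 611/625 ≈ 0.977600
step 2 [1y] zero: DF = P = 1923/2000 ≈ 0.961500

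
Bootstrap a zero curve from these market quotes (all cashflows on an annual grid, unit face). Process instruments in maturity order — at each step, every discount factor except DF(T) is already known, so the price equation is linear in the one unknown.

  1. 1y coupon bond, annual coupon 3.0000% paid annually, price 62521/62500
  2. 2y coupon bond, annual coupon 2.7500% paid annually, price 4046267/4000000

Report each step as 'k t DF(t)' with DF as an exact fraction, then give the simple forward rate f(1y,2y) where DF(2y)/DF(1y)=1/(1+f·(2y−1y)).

1 1 607/625
2 2 1917/2000
f(1y,2y) = ((607/625)/(1917/2000) − 1)/(1) = 127/9585 ≈ 1.3250%

step 1 [1y] bond c/1=3/100: DF=(62521/62500 − 3/100·(0))/(1+3/100) = 607/625 ≈ 0.971200
step 2 [2y] bond c/1=11/400: DF=(4046267/4000000 − 11/400·(0.971200))/(1+11/400) = 1917/2000 ≈ 0.958500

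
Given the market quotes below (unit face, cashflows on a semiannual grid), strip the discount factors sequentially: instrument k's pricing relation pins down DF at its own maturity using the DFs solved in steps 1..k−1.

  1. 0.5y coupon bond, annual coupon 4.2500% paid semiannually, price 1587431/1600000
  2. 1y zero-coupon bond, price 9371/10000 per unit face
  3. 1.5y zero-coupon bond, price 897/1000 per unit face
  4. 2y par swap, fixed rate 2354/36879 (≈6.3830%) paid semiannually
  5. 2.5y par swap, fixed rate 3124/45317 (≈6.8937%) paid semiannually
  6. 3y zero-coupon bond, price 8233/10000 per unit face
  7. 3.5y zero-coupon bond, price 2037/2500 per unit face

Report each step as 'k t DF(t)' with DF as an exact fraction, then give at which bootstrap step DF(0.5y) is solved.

1 1/2 1943/2000
2 1 9371/10000
3 3/2 897/1000
4 2 8823/10000
5 5/2 4219/5000
6 3 8233/10000
7 7/2 2037/2500
DF(0.5y) is solved at step 1

step 1 [0.5y] bond c/2=17/800: DF=(1587431/1600000 − 17/800·(0))/(1+17/800) = 1943/2000 ≈ 0.971500
step 2 [1y] zero: DF = P = 9371/10000 ≈ 0.937100
step 3 [1.5y] zero: DF = P = 897/1000 ≈ 0.897000
step 4 [2y] swap r/2=1177/36879: DF=(1 − 1177/36879·(0.971500+0.937100+0.897000))/(1+1177/36879) = 8823/10000 ≈ 0.882300
step 5 [2.5y] swap r/2=1562/45317: DF=(1 − 1562/45317·(0.971500+0.937100+0.897000+0.882300))/(1+1562/45317) = 4219/5000 ≈ 0.843800
step 6 [3y] zero: DF = P = 8233/10000 ≈ 0.823300
step 7 [3.5y] zero: DF = P = 2037/2500 ≈ 0.814800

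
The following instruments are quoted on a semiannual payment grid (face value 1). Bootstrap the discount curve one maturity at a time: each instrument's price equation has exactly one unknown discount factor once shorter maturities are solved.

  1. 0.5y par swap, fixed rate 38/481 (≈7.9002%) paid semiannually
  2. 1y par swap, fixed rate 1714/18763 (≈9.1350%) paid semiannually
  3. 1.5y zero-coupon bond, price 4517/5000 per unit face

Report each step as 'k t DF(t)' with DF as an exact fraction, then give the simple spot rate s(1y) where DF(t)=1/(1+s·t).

step 1 [0.5y] swap r/2=19/481: DF=(1 − 19/481·(0))/(1+19/481) = 481/500 ≈ 0.962000
step 2 [1y] swap r/2=857/18763: DF=(1 − 857/18763·(0.962000))/(1+857/18763) = 9143/10000 ≈ 0.914300
step 3 [1.5y] zero: DF = P = 4517/5000 ≈ 0.903400

1 1/2 481/500
2 1 9143/10000
3 3/2 4517/5000
s(1y) = (1/(9143/10000) − 1)/(1) = 857/9143 ≈ 9.3733%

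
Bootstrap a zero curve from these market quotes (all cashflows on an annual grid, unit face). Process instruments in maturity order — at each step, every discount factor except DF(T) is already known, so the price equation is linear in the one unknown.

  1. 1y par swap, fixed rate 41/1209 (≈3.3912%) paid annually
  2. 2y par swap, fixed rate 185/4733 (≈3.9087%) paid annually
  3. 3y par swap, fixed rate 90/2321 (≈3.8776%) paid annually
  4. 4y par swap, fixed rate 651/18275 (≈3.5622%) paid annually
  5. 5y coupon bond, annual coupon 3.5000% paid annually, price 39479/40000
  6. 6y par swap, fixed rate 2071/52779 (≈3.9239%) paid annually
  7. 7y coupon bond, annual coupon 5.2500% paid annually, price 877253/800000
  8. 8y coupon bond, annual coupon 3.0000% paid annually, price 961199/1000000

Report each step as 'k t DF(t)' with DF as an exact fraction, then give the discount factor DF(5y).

1 1 1209/1250
2 2 463/500
3 3 223/250
4 4 4349/5000
5 5 83/100
6 6 7929/10000
7 7 3893/5000
8 8 473/625
DF(5y) = 83/100 ≈ 0.830000

step 1 [1y] swap r/1=41/1209: DF=(1 − 41/1209·(0))/(1+41/1209) = 1209/1250 ≈ 0.967200
step 2 [2y] swap r/1=185/4733: DF=(1 − 185/4733·(0.967200))/(1+185/4733) = 463/500 ≈ 0.926000
step 3 [3y] swap r/1=90/2321: DF=(1 − 90/2321·(0.967200+0.926000))/(1+90/2321) = 223/250 ≈ 0.892000
step 4 [4y] swap r/1=651/18275: DF=(1 − 651/18275·(0.967200+0.926000+0.892000))/(1+651/18275) = 4349/5000 ≈ 0.869800
step 5 [5y] bond c/1=7/200: DF=(39479/40000 − 7/200·(0.967200+0.926000+0.892000+0.869800))/(1+7/200) = 83/100 ≈ 0.830000
step 6 [6y] swap r/1=2071/52779: DF=(1 − 2071/52779·(0.967200+0.926000+0.892000+0.869800+0.830000))/(1+2071/52779) = 7929/10000 ≈ 0.792900
step 7 [7y] bond c/1=21/400: DF=(877253/800000 − 21/400·(0.967200+0.926000+0.892000+0.869800+0.830000+0.792900))/(1+21/400) = 3893/5000 ≈ 0.778600
step 8 [8y] bond c/1=3/100: DF=(961199/1000000 − 3/100·(0.967200+0.926000+0.892000+0.869800+0.830000+0.792900+0.778600))/(1+3/100) = 473/625 ≈ 0.756800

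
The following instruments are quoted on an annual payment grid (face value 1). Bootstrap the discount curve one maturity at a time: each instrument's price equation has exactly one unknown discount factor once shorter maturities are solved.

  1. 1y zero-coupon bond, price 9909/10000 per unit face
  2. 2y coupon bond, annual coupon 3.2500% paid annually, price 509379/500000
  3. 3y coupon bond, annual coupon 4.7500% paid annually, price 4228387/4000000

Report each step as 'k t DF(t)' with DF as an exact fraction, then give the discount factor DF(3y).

step 1 [1y] zero: DF = P = 9909/10000 ≈ 0.990900
step 2 [2y] bond c/1=13/400: DF=(509379/500000 − 13/400·(0.990900))/(1+13/400) = 1911/2000 ≈ 0.955500
step 3 [3y] bond c/1=19/400: DF=(4228387/4000000 − 19/400·(0.990900+0.955500))/(1+19/400) = 9209/10000 ≈ 0.920900

1 1 9909/10000
2 2 1911/2000
3 3 9209/10000
DF(3y) = 9209/10000 ≈ 0.920900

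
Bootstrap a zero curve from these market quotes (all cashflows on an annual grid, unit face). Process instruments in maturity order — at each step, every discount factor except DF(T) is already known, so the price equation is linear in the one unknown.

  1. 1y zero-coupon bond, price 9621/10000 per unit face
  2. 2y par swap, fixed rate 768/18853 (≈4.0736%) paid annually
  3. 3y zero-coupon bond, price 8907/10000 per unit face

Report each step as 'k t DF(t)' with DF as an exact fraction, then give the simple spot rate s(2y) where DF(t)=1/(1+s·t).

1 1 9621/10000
2 2 577/625
3 3 8907/10000
s(2y) = (1/(577/625) − 1)/(2) = 24/577 ≈ 4.1594%

step 1 [1y] zero: DF = P = 9621/10000 ≈ 0.962100
step 2 [2y] swap r/1=768/18853: DF=(1 − 768/18853·(0.962100))/(1+768/18853) = 577/625 ≈ 0.923200
step 3 [3y] zero: DF = P = 8907/10000 ≈ 0.890700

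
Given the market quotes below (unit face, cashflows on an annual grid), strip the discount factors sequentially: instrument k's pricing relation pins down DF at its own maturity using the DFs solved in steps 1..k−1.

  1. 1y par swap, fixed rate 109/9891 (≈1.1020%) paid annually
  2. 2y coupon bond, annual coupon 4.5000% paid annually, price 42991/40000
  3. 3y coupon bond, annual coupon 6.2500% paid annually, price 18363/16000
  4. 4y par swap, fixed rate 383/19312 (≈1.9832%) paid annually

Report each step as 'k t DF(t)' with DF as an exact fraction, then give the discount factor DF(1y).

1 1 9891/10000
2 2 9859/10000
3 3 241/250
4 4 4617/5000
DF(1y) = 9891/10000 ≈ 0.989100

step 1 [1y] swap r/1=109/9891: DF=(1 − 109/9891·(0))/(1+109/9891) = 9891/10000 ≈ 0.989100
step 2 [2y] bond c/1=9/200: DF=(42991/40000 − 9/200·(0.989100))/(1+9/200) = 9859/10000 ≈ 0.985900
step 3 [3y] bond c/1=1/16: DF=(18363/16000 − 1/16·(0.989100+0.985900))/(1+1/16) = 241/250 ≈ 0.964000
step 4 [4y] swap r/1=383/19312: DF=(1 − 383/19312·(0.989100+0.985900+0.964000))/(1+383/19312) = 4617/5000 ≈ 0.923400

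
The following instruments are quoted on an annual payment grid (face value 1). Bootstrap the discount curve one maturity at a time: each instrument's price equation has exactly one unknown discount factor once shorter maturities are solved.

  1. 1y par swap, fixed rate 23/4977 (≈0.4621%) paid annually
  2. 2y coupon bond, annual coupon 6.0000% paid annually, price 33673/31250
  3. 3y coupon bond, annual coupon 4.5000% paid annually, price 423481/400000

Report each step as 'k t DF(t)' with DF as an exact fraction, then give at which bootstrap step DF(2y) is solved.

1 1 4977/5000
2 2 4801/5000
3 3 9289/10000
DF(2y) is solved at step 2

step 1 [1y] swap r/1=23/4977: DF=(1 − 23/4977·(0))/(1+23/4977) = 4977/5000 ≈ 0.995400
step 2 [2y] bond c/1=3/50: DF=(33673/31250 − 3/50·(0.995400))/(1+3/50) = 4801/5000 ≈ 0.960200
step 3 [3y] bond c/1=9/200: DF=(423481/400000 − 9/200·(0.995400+0.960200))/(1+9/200) = 9289/10000 ≈ 0.928900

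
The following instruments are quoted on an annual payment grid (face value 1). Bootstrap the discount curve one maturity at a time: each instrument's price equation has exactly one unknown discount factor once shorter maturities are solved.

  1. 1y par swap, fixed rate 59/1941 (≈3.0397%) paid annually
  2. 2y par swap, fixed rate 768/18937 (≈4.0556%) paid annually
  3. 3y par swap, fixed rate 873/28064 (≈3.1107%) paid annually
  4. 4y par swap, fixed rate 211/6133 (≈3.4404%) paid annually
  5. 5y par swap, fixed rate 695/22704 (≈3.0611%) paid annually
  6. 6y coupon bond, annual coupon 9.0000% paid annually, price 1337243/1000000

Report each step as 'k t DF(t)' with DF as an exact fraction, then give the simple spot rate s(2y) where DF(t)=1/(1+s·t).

step 1 [1y] swap r/1=59/1941: DF=(1 − 59/1941·(0))/(1+59/1941) = 1941/2000 ≈ 0.970500
step 2 [2y] swap r/1=768/18937: DF=(1 − 768/18937·(0.970500))/(1+768/18937) = 577/625 ≈ 0.923200
step 3 [3y] swap r/1=873/28064: DF=(1 − 873/28064·(0.970500+0.923200))/(1+873/28064) = 9127/10000 ≈ 0.912700
step 4 [4y] swap r/1=211/6133: DF=(1 − 211/6133·(0.970500+0.923200+0.912700))/(1+211/6133) = 4367/5000 ≈ 0.873400
step 5 [5y] swap r/1=695/22704: DF=(1 − 695/22704·(0.970500+0.923200+0.912700+0.873400))/(1+695/22704) = 861/1000 ≈ 0.861000
step 6 [6y] bond c/1=9/100: DF=(1337243/1000000 − 9/100·(0.970500+0.923200+0.912700+0.873400+0.861000))/(1+9/100) = 8519/10000 ≈ 0.851900

1 1 1941/2000
2 2 577/625
3 3 9127/10000
4 4 4367/5000
5 5 861/1000
6 6 8519/10000
s(2y) = (1/(577/625) − 1)/(2) = 24/577 ≈ 4.1594%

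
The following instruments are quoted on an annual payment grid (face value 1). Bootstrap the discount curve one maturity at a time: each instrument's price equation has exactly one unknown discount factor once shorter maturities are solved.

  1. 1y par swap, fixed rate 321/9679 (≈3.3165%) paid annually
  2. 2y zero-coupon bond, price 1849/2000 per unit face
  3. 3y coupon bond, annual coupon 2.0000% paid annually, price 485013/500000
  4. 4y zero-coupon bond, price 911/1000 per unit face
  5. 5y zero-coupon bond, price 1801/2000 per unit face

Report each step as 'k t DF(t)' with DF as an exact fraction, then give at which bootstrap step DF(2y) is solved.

step 1 [1y] swap r/1=321/9679: DF=(1 − 321/9679·(0))/(1+321/9679) = 9679/10000 ≈ 0.967900
step 2 [2y] zero: DF = P = 1849/2000 ≈ 0.924500
step 3 [3y] bond c/1=1/50: DF=(485013/500000 − 1/50·(0.967900+0.924500))/(1+1/50) = 9139/10000 ≈ 0.913900
step 4 [4y] zero: DF = P = 911/1000 ≈ 0.911000
step 5 [5y] zero: DF = P = 1801/2000 ≈ 0.900500

1 1 9679/10000
2 2 1849/2000
3 3 9139/10000
4 4 911/1000
5 5 1801/2000
DF(2y) is solved at step 2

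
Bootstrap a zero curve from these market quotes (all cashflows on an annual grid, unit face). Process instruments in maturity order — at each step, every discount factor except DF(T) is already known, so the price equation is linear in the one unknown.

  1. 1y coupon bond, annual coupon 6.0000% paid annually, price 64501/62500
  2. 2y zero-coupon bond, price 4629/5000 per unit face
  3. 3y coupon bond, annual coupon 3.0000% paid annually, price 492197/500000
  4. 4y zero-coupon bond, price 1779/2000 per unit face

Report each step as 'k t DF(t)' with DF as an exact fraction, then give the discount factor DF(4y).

step 1 [1y] bond c/1=3/50: DF=(64501/62500 − 3/50·(0))/(1+3/50) = 1217/1250 ≈ 0.973600
step 2 [2y] zero: DF = P = 4629/5000 ≈ 0.925800
step 3 [3y] bond c/1=3/100: DF=(492197/500000 − 3/100·(0.973600+0.925800))/(1+3/100) = 2251/2500 ≈ 0.900400
step 4 [4y] zero: DF = P = 1779/2000 ≈ 0.889500

1 1 1217/1250
2 2 4629/5000
3 3 2251/2500
4 4 1779/2000
DF(4y) = 1779/2000 ≈ 0.889500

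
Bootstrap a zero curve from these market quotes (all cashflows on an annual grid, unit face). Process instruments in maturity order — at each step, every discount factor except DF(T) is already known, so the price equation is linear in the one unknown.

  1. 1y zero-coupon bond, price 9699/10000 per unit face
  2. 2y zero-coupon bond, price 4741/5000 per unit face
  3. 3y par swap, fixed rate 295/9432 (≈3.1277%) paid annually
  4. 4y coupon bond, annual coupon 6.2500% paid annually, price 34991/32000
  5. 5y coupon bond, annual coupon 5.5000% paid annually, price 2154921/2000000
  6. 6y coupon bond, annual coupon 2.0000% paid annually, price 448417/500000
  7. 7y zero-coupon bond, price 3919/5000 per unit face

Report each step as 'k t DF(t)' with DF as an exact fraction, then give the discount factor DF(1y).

1 1 9699/10000
2 2 4741/5000
3 3 1823/2000
4 4 8627/10000
5 5 518/625
6 6 3953/5000
7 7 3919/5000
DF(1y) = 9699/10000 ≈ 0.969900

step 1 [1y] zero: DF = P = 9699/10000 ≈ 0.969900
step 2 [2y] zero: DF = P = 4741/5000 ≈ 0.948200
step 3 [3y] swap r/1=295/9432: DF=(1 − 295/9432·(0.969900+0.948200))/(1+295/9432) = 1823/2000 ≈ 0.911500
step 4 [4y] bond c/1=1/16: DF=(34991/32000 − 1/16·(0.969900+0.948200+0.911500))/(1+1/16) = 8627/10000 ≈ 0.862700
step 5 [5y] bond c/1=11/200: DF=(2154921/2000000 − 11/200·(0.969900+0.948200+0.911500+0.862700))/(1+11/200) = 518/625 ≈ 0.828800
step 6 [6y] bond c/1=1/50: DF=(448417/500000 − 1/50·(0.969900+0.948200+0.911500+0.862700+0.828800))/(1+1/50) = 3953/5000 ≈ 0.790600
step 7 [7y] zero: DF = P = 3919/5000 ≈ 0.783800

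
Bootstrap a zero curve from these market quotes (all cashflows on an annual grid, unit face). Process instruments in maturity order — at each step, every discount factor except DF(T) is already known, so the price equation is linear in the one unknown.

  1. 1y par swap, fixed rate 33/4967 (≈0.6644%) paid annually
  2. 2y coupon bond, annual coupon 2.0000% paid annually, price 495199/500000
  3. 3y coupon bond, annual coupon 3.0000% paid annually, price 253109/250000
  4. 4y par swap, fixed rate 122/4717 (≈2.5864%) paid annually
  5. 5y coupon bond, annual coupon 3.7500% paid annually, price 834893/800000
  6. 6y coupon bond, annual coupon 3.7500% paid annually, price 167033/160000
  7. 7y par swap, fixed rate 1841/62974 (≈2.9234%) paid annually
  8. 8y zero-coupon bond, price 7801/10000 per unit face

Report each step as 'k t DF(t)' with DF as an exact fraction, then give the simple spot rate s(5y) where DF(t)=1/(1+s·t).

1 1 4967/5000
2 2 1903/2000
3 3 9263/10000
4 4 564/625
5 5 1739/2000
6 6 524/625
7 7 8159/10000
8 8 7801/10000
s(5y) = (1/(1739/2000) − 1)/(5) = 261/8695 ≈ 3.0017%

step 1 [1y] swap r/1=33/4967: DF=(1 − 33/4967·(0))/(1+33/4967) = 4967/5000 ≈ 0.993400
step 2 [2y] bond c/1=1/50: DF=(495199/500000 − 1/50·(0.993400))/(1+1/50) = 1903/2000 ≈ 0.951500
step 3 [3y] bond c/1=3/100: DF=(253109/250000 − 3/100·(0.993400+0.951500))/(1+3/100) = 9263/10000 ≈ 0.926300
step 4 [4y] swap r/1=122/4717: DF=(1 − 122/4717·(0.993400+0.951500+0.926300))/(1+122/4717) = 564/625 ≈ 0.902400
step 5 [5y] bond c/1=3/80: DF=(834893/800000 − 3/80·(0.993400+0.951500+0.926300+0.902400))/(1+3/80) = 1739/2000 ≈ 0.869500
step 6 [6y] bond c/1=3/80: DF=(167033/160000 − 3/80·(0.993400+0.951500+0.926300+0.902400+0.869500))/(1+3/80) = 524/625 ≈ 0.838400
step 7 [7y] swap r/1=1841/62974: DF=(1 − 1841/62974·(0.993400+0.951500+0.926300+0.902400+0.869500+0.838400))/(1+1841/62974) = 8159/10000 ≈ 0.815900
step 8 [8y] zero: DF = P = 7801/10000 ≈ 0.780100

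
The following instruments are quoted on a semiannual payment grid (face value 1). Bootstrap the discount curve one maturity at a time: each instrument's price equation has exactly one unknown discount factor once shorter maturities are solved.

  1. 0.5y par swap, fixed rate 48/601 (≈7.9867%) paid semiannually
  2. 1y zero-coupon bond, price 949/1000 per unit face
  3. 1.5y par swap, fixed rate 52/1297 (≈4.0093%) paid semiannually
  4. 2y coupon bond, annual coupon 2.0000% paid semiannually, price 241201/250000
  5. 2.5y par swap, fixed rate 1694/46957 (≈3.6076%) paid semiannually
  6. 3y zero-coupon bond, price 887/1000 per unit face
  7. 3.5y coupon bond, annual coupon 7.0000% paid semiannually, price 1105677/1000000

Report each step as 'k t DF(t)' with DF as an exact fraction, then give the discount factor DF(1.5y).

1 1/2 601/625
2 1 949/1000
3 3/2 2357/2500
4 2 927/1000
5 5/2 9153/10000
6 3 887/1000
7 7/2 1759/2000
DF(1.5y) = 2357/2500 ≈ 0.942800

step 1 [0.5y] swap r/2=24/601: DF=(1 − 24/601·(0))/(1+24/601) = 601/625 ≈ 0.961600
step 2 [1y] zero: DF = P = 949/1000 ≈ 0.949000
step 3 [1.5y] swap r/2=26/1297: DF=(1 − 26/1297·(0.961600+0.949000))/(1+26/1297) = 2357/2500 ≈ 0.942800
step 4 [2y] bond c/2=1/100: DF=(241201/250000 − 1/100·(0.961600+0.949000+0.942800))/(1+1/100) = 927/1000 ≈ 0.927000
step 5 [2.5y] swap r/2=847/46957: DF=(1 − 847/46957·(0.961600+0.949000+0.942800+0.927000))/(1+847/46957) = 9153/10000 ≈ 0.915300
step 6 [3y] zero: DF = P = 887/1000 ≈ 0.887000
step 7 [3.5y] bond c/2=7/200: DF=(1105677/1000000 − 7/200·(0.961600+0.949000+0.942800+0.927000+0.915300+0.887000))/(1+7/200) = 1759/2000 ≈ 0.879500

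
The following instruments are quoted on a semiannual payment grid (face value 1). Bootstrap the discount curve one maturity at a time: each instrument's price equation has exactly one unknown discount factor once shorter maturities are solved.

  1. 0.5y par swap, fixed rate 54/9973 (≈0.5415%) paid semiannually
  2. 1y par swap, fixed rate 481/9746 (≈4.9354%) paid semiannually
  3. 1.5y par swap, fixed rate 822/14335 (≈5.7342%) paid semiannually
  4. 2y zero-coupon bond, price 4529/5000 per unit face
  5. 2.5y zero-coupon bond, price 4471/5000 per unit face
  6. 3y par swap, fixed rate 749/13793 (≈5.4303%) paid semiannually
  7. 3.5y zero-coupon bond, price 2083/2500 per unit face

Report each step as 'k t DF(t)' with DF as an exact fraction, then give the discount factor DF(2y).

step 1 [0.5y] swap r/2=27/9973: DF=(1 − 27/9973·(0))/(1+27/9973) = 9973/10000 ≈ 0.997300
step 2 [1y] swap r/2=481/19492: DF=(1 − 481/19492·(0.997300))/(1+481/19492) = 9519/10000 ≈ 0.951900
step 3 [1.5y] swap r/2=411/14335: DF=(1 − 411/14335·(0.997300+0.951900))/(1+411/14335) = 4589/5000 ≈ 0.917800
step 4 [2y] zero: DF = P = 4529/5000 ≈ 0.905800
step 5 [2.5y] zero: DF = P = 4471/5000 ≈ 0.894200
step 6 [3y] swap r/2=749/27586: DF=(1 − 749/27586·(0.997300+0.951900+0.917800+0.905800+0.894200))/(1+749/27586) = 4251/5000 ≈ 0.850200
step 7 [3.5y] zero: DF = P = 2083/2500 ≈ 0.833200

1 1/2 9973/10000
2 1 9519/10000
3 3/2 4589/5000
4 2 4529/5000
5 5/2 4471/5000
6 3 4251/5000
7 7/2 2083/2500
DF(2y) = 4529/5000 ≈ 0.905800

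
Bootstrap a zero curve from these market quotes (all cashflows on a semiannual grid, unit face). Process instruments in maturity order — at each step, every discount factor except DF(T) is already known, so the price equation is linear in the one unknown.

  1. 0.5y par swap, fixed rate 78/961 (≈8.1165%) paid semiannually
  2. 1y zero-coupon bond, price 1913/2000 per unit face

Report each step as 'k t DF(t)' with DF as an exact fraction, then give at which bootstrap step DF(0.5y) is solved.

step 1 [0.5y] swap r/2=39/961: DF=(1 − 39/961·(0))/(1+39/961) = 961/1000 ≈ 0.961000
step 2 [1y] zero: DF = P = 1913/2000 ≈ 0.956500

1 1/2 961/1000
2 1 1913/2000
DF(0.5y) is solved at step 1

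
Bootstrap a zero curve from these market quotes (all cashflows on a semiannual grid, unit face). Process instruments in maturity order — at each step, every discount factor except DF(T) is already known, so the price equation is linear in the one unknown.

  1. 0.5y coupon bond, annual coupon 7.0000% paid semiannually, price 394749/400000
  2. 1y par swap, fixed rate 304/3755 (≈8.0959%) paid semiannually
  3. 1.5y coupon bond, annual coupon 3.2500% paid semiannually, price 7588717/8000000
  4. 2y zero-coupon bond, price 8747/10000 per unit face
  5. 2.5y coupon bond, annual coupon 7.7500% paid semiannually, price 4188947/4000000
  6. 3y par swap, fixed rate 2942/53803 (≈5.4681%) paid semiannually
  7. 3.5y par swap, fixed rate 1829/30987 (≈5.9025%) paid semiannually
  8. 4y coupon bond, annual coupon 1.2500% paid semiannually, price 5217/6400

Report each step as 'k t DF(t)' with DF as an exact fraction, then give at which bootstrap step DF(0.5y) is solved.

step 1 [0.5y] bond c/2=7/200: DF=(394749/400000 − 7/200·(0))/(1+7/200) = 1907/2000 ≈ 0.953500
step 2 [1y] swap r/2=152/3755: DF=(1 − 152/3755·(0.953500))/(1+152/3755) = 231/250 ≈ 0.924000
step 3 [1.5y] bond c/2=13/800: DF=(7588717/8000000 − 13/800·(0.953500+0.924000))/(1+13/800) = 4517/5000 ≈ 0.903400
step 4 [2y] zero: DF = P = 8747/10000 ≈ 0.874700
step 5 [2.5y] bond c/2=31/800: DF=(4188947/4000000 − 31/800·(0.953500+0.924000+0.903400+0.874700))/(1+31/800) = 4359/5000 ≈ 0.871800
step 6 [3y] swap r/2=1471/53803: DF=(1 − 1471/53803·(0.953500+0.924000+0.903400+0.874700+0.871800))/(1+1471/53803) = 8529/10000 ≈ 0.852900
step 7 [3.5y] swap r/2=1829/61974: DF=(1 − 1829/61974·(0.953500+0.924000+0.903400+0.874700+0.871800+0.852900))/(1+1829/61974) = 8171/10000 ≈ 0.817100
step 8 [4y] bond c/2=1/160: DF=(5217/6400 − 1/160·(0.953500+0.924000+0.903400+0.874700+0.871800+0.852900+0.817100))/(1+1/160) = 1929/2500 ≈ 0.771600

1 1/2 1907/2000
2 1 231/250
3 3/2 4517/5000
4 2 8747/10000
5 5/2 4359/5000
6 3 8529/10000
7 7/2 8171/10000
8 4 1929/2500
DF(0.5y) is solved at step 1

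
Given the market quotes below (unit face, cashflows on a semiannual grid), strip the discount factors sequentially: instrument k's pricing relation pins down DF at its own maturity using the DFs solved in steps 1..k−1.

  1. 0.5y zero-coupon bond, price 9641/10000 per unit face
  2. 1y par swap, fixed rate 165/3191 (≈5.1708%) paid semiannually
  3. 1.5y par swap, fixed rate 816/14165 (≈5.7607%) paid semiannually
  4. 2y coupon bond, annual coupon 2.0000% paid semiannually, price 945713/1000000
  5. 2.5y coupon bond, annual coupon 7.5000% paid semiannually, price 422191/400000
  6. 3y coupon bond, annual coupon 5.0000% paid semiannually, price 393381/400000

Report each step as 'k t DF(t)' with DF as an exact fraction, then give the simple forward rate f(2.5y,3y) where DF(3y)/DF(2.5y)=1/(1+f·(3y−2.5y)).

step 1 [0.5y] zero: DF = P = 9641/10000 ≈ 0.964100
step 2 [1y] swap r/2=165/6382: DF=(1 − 165/6382·(0.964100))/(1+165/6382) = 1901/2000 ≈ 0.950500
step 3 [1.5y] swap r/2=408/14165: DF=(1 − 408/14165·(0.964100+0.950500))/(1+408/14165) = 574/625 ≈ 0.918400
step 4 [2y] bond c/2=1/100: DF=(945713/1000000 − 1/100·(0.964100+0.950500+0.918400))/(1+1/100) = 9083/10000 ≈ 0.908300
step 5 [2.5y] bond c/2=3/80: DF=(422191/400000 − 3/80·(0.964100+0.950500+0.918400+0.908300))/(1+3/80) = 8821/10000 ≈ 0.882100
step 6 [3y] bond c/2=1/40: DF=(393381/400000 − 1/40·(0.964100+0.950500+0.918400+0.908300+0.882100))/(1+1/40) = 8467/10000 ≈ 0.846700

1 1/2 9641/10000
2 1 1901/2000
3 3/2 574/625
4 2 9083/10000
5 5/2 8821/10000
6 3 8467/10000
f(2.5y,3y) = ((8821/10000)/(8467/10000) − 1)/(1/2) = 708/8467 ≈ 8.3619%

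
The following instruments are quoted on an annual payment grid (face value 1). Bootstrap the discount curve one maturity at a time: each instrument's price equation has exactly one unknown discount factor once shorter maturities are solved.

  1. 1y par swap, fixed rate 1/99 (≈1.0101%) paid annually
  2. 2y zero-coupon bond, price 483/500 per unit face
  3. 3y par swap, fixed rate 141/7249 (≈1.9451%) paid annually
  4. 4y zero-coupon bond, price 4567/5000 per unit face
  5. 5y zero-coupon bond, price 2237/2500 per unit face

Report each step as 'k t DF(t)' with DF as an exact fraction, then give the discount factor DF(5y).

step 1 [1y] swap r/1=1/99: DF=(1 − 1/99·(0))/(1+1/99) = 99/100 ≈ 0.990000
step 2 [2y] zero: DF = P = 483/500 ≈ 0.966000
step 3 [3y] swap r/1=141/7249: DF=(1 − 141/7249·(0.990000+0.966000))/(1+141/7249) = 2359/2500 ≈ 0.943600
step 4 [4y] zero: DF = P = 4567/5000 ≈ 0.913400
step 5 [5y] zero: DF = P = 2237/2500 ≈ 0.894800

1 1 99/100
2 2 483/500
3 3 2359/2500
4 4 4567/5000
5 5 2237/2500
DF(5y) = 2237/2500 ≈ 0.894800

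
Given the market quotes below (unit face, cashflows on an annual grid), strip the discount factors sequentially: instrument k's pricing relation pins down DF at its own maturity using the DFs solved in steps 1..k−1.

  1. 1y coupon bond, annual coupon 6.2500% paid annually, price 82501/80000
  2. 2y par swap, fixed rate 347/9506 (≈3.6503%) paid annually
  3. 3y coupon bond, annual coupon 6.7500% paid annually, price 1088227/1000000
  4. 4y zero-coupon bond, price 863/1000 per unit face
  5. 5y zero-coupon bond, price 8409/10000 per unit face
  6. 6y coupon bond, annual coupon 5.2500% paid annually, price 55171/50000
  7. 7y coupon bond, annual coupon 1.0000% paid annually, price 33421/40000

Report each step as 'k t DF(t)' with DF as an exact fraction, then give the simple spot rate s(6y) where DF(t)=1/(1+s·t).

1 1 4853/5000
2 2 4653/5000
3 3 562/625
4 4 863/1000
5 5 8409/10000
6 6 8237/10000
7 7 1549/2000
s(6y) = (1/(8237/10000) − 1)/(6) = 1763/49422 ≈ 3.5672%

step 1 [1y] bond c/1=1/16: DF=(82501/80000 − 1/16·(0))/(1+1/16) = 4853/5000 ≈ 0.970600
step 2 [2y] swap r/1=347/9506: DF=(1 − 347/9506·(0.970600))/(1+347/9506) = 4653/5000 ≈ 0.930600
step 3 [3y] bond c/1=27/400: DF=(1088227/1000000 − 27/400·(0.970600+0.930600))/(1+27/400) = 562/625 ≈ 0.899200
step 4 [4y] zero: DF = P = 863/1000 ≈ 0.863000
step 5 [5y] zero: DF = P = 8409/10000 ≈ 0.840900
step 6 [6y] bond c/1=21/400: DF=(55171/50000 − 21/400·(0.970600+0.930600+0.899200+0.863000+0.840900))/(1+21/400) = 8237/10000 ≈ 0.823700
step 7 [7y] bond c/1=1/100: DF=(33421/40000 − 1/100·(0.970600+0.930600+0.899200+0.863000+0.840900+0.823700))/(1+1/100) = 1549/2000 ≈ 0.774500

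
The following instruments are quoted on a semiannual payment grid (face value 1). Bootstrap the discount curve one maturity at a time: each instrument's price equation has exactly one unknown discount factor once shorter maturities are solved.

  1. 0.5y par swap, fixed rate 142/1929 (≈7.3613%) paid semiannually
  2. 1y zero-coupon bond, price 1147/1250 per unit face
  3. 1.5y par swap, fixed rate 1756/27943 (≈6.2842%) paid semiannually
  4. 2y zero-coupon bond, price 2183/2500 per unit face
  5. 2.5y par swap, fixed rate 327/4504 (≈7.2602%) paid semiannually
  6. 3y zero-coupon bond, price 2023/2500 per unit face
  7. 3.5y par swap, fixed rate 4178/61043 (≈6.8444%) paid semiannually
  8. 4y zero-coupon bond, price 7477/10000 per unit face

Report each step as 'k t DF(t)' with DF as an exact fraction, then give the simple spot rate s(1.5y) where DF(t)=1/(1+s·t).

step 1 [0.5y] swap r/2=71/1929: DF=(1 − 71/1929·(0))/(1+71/1929) = 1929/2000 ≈ 0.964500
step 2 [1y] zero: DF = P = 1147/1250 ≈ 0.917600
step 3 [1.5y] swap r/2=878/27943: DF=(1 − 878/27943·(0.964500+0.917600))/(1+878/27943) = 4561/5000 ≈ 0.912200
step 4 [2y] zero: DF = P = 2183/2500 ≈ 0.873200
step 5 [2.5y] swap r/2=327/9008: DF=(1 − 327/9008·(0.964500+0.917600+0.912200+0.873200))/(1+327/9008) = 1673/2000 ≈ 0.836500
step 6 [3y] zero: DF = P = 2023/2500 ≈ 0.809200
step 7 [3.5y] swap r/2=2089/61043: DF=(1 − 2089/61043·(0.964500+0.917600+0.912200+0.873200+0.836500+0.809200))/(1+2089/61043) = 7911/10000 ≈ 0.791100
step 8 [4y] zero: DF = P = 7477/10000 ≈ 0.747700

1 1/2 1929/2000
2 1 1147/1250
3 3/2 4561/5000
4 2 2183/2500
5 5/2 1673/2000
6 3 2023/2500
7 7/2 7911/10000
8 4 7477/10000
s(1.5y) = (1/(4561/5000) − 1)/(3/2) = 878/13683 ≈ 6.4167%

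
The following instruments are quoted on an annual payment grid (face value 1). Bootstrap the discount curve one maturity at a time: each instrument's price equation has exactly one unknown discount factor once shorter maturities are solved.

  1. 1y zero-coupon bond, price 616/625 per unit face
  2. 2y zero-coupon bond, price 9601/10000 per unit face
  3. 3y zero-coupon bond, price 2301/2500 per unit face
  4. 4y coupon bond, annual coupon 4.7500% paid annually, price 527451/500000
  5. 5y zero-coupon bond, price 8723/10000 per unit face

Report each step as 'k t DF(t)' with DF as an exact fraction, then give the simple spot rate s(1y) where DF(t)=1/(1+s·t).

step 1 [1y] zero: DF = P = 616/625 ≈ 0.985600
step 2 [2y] zero: DF = P = 9601/10000 ≈ 0.960100
step 3 [3y] zero: DF = P = 2301/2500 ≈ 0.920400
step 4 [4y] bond c/1=19/400: DF=(527451/500000 − 19/400·(0.985600+0.960100+0.920400))/(1+19/400) = 8771/10000 ≈ 0.877100
step 5 [5y] zero: DF = P = 8723/10000 ≈ 0.872300

1 1 616/625
2 2 9601/10000
3 3 2301/2500
4 4 8771/10000
5 5 8723/10000
s(1y) = (1/(616/625) − 1)/(1) = 9/616 ≈ 1.4610%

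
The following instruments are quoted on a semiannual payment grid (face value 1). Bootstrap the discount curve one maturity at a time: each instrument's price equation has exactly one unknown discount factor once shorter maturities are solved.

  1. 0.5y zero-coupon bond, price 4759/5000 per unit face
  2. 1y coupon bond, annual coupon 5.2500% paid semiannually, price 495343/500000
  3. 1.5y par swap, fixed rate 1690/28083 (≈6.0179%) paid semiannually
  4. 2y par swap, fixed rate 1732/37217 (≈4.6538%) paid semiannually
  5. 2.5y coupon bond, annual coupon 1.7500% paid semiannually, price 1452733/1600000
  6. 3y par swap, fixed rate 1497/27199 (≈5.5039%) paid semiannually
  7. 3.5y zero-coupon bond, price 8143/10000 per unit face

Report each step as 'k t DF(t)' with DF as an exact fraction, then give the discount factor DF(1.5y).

1 1/2 4759/5000
2 1 941/1000
3 3/2 1831/2000
4 2 4567/5000
5 5/2 4339/5000
6 3 8503/10000
7 7/2 8143/10000
DF(1.5y) = 1831/2000 ≈ 0.915500

step 1 [0.5y] zero: DF = P = 4759/5000 ≈ 0.951800
step 2 [1y] bond c/2=21/800: DF=(495343/500000 − 21/800·(0.951800))/(1+21/800) = 941/1000 ≈ 0.941000
step 3 [1.5y] swap r/2=845/28083: DF=(1 − 845/28083·(0.951800+0.941000))/(1+845/28083) = 1831/2000 ≈ 0.915500
step 4 [2y] swap r/2=866/37217: DF=(1 − 866/37217·(0.951800+0.941000+0.915500))/(1+866/37217) = 4567/5000 ≈ 0.913400
step 5 [2.5y] bond c/2=7/800: DF=(1452733/1600000 − 7/800·(0.951800+0.941000+0.915500+0.913400))/(1+7/800) = 4339/5000 ≈ 0.867800
step 6 [3y] swap r/2=1497/54398: DF=(1 − 1497/54398·(0.951800+0.941000+0.915500+0.913400+0.867800))/(1+1497/54398) = 8503/10000 ≈ 0.850300
step 7 [3.5y] zero: DF = P = 8143/10000 ≈ 0.814300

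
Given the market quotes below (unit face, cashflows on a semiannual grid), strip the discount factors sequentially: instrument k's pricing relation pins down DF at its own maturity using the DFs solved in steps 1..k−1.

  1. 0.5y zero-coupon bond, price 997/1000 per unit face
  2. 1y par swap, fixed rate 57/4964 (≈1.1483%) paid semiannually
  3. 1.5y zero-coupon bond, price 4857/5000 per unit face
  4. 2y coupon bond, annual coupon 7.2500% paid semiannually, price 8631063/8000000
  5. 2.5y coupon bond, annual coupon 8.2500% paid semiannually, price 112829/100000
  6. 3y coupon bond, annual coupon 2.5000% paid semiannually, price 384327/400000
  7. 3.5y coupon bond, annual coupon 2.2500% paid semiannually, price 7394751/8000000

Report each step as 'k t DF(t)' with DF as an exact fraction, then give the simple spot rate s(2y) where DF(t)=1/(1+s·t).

step 1 [0.5y] zero: DF = P = 997/1000 ≈ 0.997000
step 2 [1y] swap r/2=57/9928: DF=(1 − 57/9928·(0.997000))/(1+57/9928) = 4943/5000 ≈ 0.988600
step 3 [1.5y] zero: DF = P = 4857/5000 ≈ 0.971400
step 4 [2y] bond c/2=29/800: DF=(8631063/8000000 − 29/800·(0.997000+0.988600+0.971400))/(1+29/800) = 9377/10000 ≈ 0.937700
step 5 [2.5y] bond c/2=33/800: DF=(112829/100000 − 33/800·(0.997000+0.988600+0.971400+0.937700))/(1+33/800) = 9293/10000 ≈ 0.929300
step 6 [3y] bond c/2=1/80: DF=(384327/400000 − 1/80·(0.997000+0.988600+0.971400+0.937700+0.929300))/(1+1/80) = 4447/5000 ≈ 0.889400
step 7 [3.5y] bond c/2=9/800: DF=(7394751/8000000 − 9/800·(0.997000+0.988600+0.971400+0.937700+0.929300+0.889400))/(1+9/800) = 1701/2000 ≈ 0.850500

1 1/2 997/1000
2 1 4943/5000
3 3/2 4857/5000
4 2 9377/10000
5 5/2 9293/10000
6 3 4447/5000
7 7/2 1701/2000
s(2y) = (1/(9377/10000) − 1)/(2) = 623/18754 ≈ 3.3220%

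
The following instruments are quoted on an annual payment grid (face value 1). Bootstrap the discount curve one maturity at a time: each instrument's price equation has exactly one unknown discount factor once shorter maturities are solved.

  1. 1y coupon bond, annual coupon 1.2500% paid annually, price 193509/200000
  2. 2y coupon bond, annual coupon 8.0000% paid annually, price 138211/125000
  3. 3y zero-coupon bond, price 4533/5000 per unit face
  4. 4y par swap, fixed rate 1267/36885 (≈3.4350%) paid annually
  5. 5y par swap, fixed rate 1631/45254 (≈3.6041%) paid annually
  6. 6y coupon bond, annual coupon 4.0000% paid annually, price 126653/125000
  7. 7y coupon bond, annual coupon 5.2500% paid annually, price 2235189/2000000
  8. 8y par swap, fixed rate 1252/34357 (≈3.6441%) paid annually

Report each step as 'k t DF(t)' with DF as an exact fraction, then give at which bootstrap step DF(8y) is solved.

1 1 2389/2500
2 2 953/1000
3 3 4533/5000
4 4 8733/10000
5 5 8369/10000
6 6 4001/5000
7 7 3981/5000
8 8 937/1250
DF(8y) is solved at step 8

step 1 [1y] bond c/1=1/80: DF=(193509/200000 − 1/80·(0))/(1+1/80) = 2389/2500 ≈ 0.955600
step 2 [2y] bond c/1=2/25: DF=(138211/125000 − 2/25·(0.955600))/(1+2/25) = 953/1000 ≈ 0.953000
step 3 [3y] zero: DF = P = 4533/5000 ≈ 0.906600
step 4 [4y] swap r/1=1267/36885: DF=(1 − 1267/36885·(0.955600+0.953000+0.906600))/(1+1267/36885) = 8733/10000 ≈ 0.873300
step 5 [5y] swap r/1=1631/45254: DF=(1 − 1631/45254·(0.955600+0.953000+0.906600+0.873300))/(1+1631/45254) = 8369/10000 ≈ 0.836900
step 6 [6y] bond c/1=1/25: DF=(126653/125000 − 1/25·(0.955600+0.953000+0.906600+0.873300+0.836900))/(1+1/25) = 4001/5000 ≈ 0.800200
step 7 [7y] bond c/1=21/400: DF=(2235189/2000000 − 21/400·(0.955600+0.953000+0.906600+0.873300+0.836900+0.800200))/(1+21/400) = 3981/5000 ≈ 0.796200
step 8 [8y] swap r/1=1252/34357: DF=(1 − 1252/34357·(0.955600+0.953000+0.906600+0.873300+0.836900+0.800200+0.796200))/(1+1252/34357) = 937/1250 ≈ 0.749600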